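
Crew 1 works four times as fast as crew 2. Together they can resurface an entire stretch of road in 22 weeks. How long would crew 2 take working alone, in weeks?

Let crew 2's rate be r; then crew 1's rate is 4r, so together (4 + 1)r = 5r = 1/22.
Thus r = 1/110 per week.
Crew 2 alone: 110 weeks; crew 1 alone: 55/2 weeks.

110 weeks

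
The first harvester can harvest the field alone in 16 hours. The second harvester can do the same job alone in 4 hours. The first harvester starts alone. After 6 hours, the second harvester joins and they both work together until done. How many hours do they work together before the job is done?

In the first 6 hours the first harvester alone does 6/16 = 3/8 of the job, leaving 5/8.
Once everyone is working, combined rate: 1/16 + 1/4 = (1 + 4)/16 = 5/16 per hour.
Remaining 5/8 at 5/16 per hour takes 2 hours.

2 hours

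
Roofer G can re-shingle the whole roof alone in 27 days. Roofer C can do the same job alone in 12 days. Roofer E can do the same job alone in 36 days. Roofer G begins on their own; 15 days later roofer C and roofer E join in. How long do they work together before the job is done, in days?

In the first 15 days roofer G alone does 15/27 = 5/9 of the job, leaving 4/9.
Once everyone is working, combined rate: 1/27 + 1/12 + 1/36 = (4 + 9 + 3)/108 = 16/108 = 4/27 per day.
Remaining 4/9 at 4/27 per day takes 3 days.

3 days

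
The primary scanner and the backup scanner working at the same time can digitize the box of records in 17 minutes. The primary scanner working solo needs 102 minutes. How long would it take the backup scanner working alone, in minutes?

Combined rate is 1/17 per minute.
Known contribution: 1/102 per minute.
So the backup scanner's rate is 1/17 − 1/102 = 5/102, meaning 102/5 minutes alone.

102/5 minutes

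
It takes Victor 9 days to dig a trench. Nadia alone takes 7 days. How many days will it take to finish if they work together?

With two workers the combined time is the product over the sum: 9·7/(9+7) = 63/16 days.

63/16 days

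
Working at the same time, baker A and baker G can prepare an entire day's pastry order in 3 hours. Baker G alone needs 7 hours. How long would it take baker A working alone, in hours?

21/4 hours

Combined rate is 1/3 per hour.
Known contribution: 1/7 per hour.
So baker A's rate is 1/3 − 1/7 = 4/21, meaning 21/4 hours alone.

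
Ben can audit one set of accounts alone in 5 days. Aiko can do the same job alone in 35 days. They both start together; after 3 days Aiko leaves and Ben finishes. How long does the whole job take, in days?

In the first 3 days the combined rate is 8/35, so 24/35 of the job is done, leaving 11/35.
After Aiko leaves the rate is 1/5 per day; the remaining 11/35 takes 11/7 days.
Total = 3 + 11/7 = 32/7 days.

32/7 days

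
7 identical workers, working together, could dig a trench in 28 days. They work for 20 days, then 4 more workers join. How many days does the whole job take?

276/11 days

One worker does 1/196 of the job per day.
After 20 days with 7 workers, 5/7 is done (2/7 left).
With 11 workers the rate is 11/196, so the rest takes 2/7 ÷ 11/196 = 56/11 days.
Total = 20 + 56/11 = 276/11 days.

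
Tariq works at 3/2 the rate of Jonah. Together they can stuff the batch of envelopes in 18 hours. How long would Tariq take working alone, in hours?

Let Jonah's rate be r; then Tariq's rate is (3/2)r, so together (3/2 + 1)r = (5/2)r = 1/18.
Thus r = 1/45 per hour.
Jonah alone: 45 hours; Tariq alone: 30 hours.

30 hours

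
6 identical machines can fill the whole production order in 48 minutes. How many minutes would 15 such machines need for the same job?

Total work is 6·48 = 288 machine-minutes.
With 15 machines: 288/15 = 96/5 minutes.

96/5 minutes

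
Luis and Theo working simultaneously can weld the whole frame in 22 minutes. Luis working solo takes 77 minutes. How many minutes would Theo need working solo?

154/5 minutes

Combined rate is 1/22 per minute.
Known contribution: 1/77 per minute.
So Theo's rate is 1/22 − 1/77 = 5/154, meaning 154/5 minutes alone.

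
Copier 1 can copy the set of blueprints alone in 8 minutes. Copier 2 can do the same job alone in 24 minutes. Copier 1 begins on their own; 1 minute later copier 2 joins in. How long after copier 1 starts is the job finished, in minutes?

In the first 1 minute copier 1 alone does 1/8 of the job, leaving 7/8.
Once everyone is working, combined rate: 1/8 + 1/24 = (3 + 1)/24 = 4/24 = 1/6 per minute.
Remaining 7/8 at 1/6 per minute takes 21/4 minutes.
Total from the start = 1 + 21/4 = 25/4 minutes.

25/4 minutes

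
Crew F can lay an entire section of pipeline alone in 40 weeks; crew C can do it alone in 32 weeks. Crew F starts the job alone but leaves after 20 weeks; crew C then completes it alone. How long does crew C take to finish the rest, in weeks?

In 20 weeks crew F does 20/40 = 1/2 of the job, leaving 1/2.
Crew C works at 1/32 per week, so finishing takes 1/2 ÷ 1/32 = 16 weeks.

16 weeks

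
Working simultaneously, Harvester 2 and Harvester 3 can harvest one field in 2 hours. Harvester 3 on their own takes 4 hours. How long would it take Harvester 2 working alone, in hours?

Combined rate is 1/2 per hour.
Known contribution: 1/4 per hour.
So Harvester 2's rate is 1/2 − 1/4 = 1/4, meaning 4 hours alone.

4 hours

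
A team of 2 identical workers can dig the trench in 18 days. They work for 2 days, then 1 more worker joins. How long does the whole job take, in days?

38/3 days

One worker does 1/36 of the job per day.
After 2 days with 2 workers, 1/9 is done (8/9 left).
With 3 workers the rate is 3/36 = 1/12, so the rest takes 8/9 ÷ 1/12 = 32/3 days.
Total = 2 + 32/3 = 38/3 days.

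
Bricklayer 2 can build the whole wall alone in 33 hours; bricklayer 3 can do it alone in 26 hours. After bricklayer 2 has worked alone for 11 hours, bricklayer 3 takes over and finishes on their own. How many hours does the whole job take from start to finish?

85/3 hours

In 11 hours bricklayer 2 does 11/33 = 1/3 of the job, leaving 2/3.
Bricklayer 3 works at 1/26 per hour, so finishing takes 2/3 ÷ 1/26 = 52/3 hours.
Total time = 11 + 52/3 = 85/3 hours.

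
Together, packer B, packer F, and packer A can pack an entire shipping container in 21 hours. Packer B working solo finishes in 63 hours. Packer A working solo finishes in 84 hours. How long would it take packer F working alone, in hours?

252/5 hours

Combined rate is 1/21 per hour.
Known contribution: 1/63 + 1/84 = (4 + 3)/252 = 7/252 = 1/36 per hour.
So packer F's rate is 1/21 − 1/36 = 5/252, meaning 252/5 hours alone.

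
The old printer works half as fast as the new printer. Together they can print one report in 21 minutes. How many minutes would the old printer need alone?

Let the new printer's rate be r; then the old printer's rate is (1/2)r, so together (1/2 + 1)r = (3/2)r = 1/21.
Thus r = 2/63 per minute.
The new printer alone: 63/2 minutes; the old printer alone: 63 minutes.

63 minutes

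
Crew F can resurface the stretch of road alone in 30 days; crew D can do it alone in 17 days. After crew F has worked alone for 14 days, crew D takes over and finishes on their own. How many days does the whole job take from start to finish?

346/15 days

In 14 days crew F does 14/30 = 7/15 of the job, leaving 8/15.
Crew D works at 1/17 per day, so finishing takes 8/15 ÷ 1/17 = 136/15 days.
Total time = 14 + 136/15 = 346/15 days.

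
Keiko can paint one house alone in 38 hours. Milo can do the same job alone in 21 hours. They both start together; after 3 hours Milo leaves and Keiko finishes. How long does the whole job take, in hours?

In the first 3 hours the combined rate is 59/798, so 59/266 of the job is done, leaving 207/266.
After Milo leaves the rate is 1/38 per hour; the remaining 207/266 takes 207/7 hours.
Total = 3 + 207/7 = 228/7 hours.

228/7 hours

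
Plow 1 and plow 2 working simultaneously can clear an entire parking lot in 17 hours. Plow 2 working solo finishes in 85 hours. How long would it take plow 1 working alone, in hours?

85/4 hours

Combined rate is 1/17 per hour.
Known contribution: 1/85 per hour.
So plow 1's rate is 1/17 − 1/85 = 4/85, meaning 85/4 hours alone.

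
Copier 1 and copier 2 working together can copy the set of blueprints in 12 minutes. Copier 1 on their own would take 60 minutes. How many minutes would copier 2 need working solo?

Combined rate is 1/12 per minute.
Known contribution: 1/60 per minute.
So copier 2's rate is 1/12 − 1/60 = 1/15, meaning 15 minutes alone.

15 minutes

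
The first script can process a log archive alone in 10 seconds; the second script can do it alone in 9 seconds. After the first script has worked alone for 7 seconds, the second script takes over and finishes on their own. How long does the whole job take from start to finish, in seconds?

97/10 seconds

In 7 seconds the first script does 7/10 of the job, leaving 3/10.
The second script works at 1/9 per second, so finishing takes 3/10 ÷ 1/9 = 27/10 seconds.
Total time = 7 + 27/10 = 97/10 seconds.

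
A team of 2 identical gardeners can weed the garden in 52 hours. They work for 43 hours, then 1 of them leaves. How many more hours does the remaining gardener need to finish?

18 hours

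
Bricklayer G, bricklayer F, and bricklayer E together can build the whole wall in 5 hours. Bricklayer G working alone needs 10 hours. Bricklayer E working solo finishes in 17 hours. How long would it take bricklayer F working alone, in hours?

170/7 hours

Combined rate is 1/5 per hour.
Known contribution: 1/10 + 1/17 = (17 + 10)/170 = 27/170 per hour.
So bricklayer F's rate is 1/5 − 27/170 = 7/170, meaning 170/7 hours alone.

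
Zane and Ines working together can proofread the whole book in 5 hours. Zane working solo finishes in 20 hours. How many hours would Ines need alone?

Combined rate is 1/5 per hour.
Known contribution: 1/20 per hour.
So Ines's rate is 1/5 − 1/20 = 3/20, meaning 20/3 hours alone.

20/3 hours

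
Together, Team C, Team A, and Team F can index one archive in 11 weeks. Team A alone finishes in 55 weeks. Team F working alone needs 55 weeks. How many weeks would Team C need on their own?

55/3 weeks

Combined rate is 1/11 per week.
Known contribution: 1/55 + 1/55 = (1 + 1)/55 = 2/55 per week.
So Team C's rate is 1/11 − 2/55 = 3/55, meaning 55/3 weeks alone.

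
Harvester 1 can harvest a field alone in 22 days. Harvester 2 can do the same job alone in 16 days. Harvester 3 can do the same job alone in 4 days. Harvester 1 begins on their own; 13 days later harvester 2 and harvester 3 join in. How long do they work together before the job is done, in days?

8/7 days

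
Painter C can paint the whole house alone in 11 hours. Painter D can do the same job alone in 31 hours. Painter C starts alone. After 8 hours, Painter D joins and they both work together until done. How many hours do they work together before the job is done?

31/14 hours

In the first 8 hours Painter C alone does 8/11 of the job, leaving 3/11.
Once everyone is working, combined rate: 1/11 + 1/31 = (31 + 11)/341 = 42/341 per hour.
Remaining 3/11 at 42/341 per hour takes 31/14 hours.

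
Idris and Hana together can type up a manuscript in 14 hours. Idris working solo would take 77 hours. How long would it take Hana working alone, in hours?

154/9 hours

Combined rate is 1/14 per hour.
Known contribution: 1/77 per hour.
So Hana's rate is 1/14 − 1/77 = 9/154, meaning 154/9 hours alone.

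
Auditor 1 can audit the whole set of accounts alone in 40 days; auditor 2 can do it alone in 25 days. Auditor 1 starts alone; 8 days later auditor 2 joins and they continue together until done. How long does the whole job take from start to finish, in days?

In 8 days auditor 1 does 8/40 = 1/5 of the job, leaving 4/5.
Auditor 1 and auditor 2 together work at 13/200 per day, so finishing takes 4/5 ÷ 13/200 = 160/13 days.
Total time = 8 + 160/13 = 264/13 days.

264/13 days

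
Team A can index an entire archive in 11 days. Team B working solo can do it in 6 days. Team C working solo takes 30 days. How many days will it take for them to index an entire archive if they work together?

55/16 days

Combined rate: 1/11 + 1/6 + 1/30 = (30 + 55 + 11)/330 = 96/330 = 16/55 per day.
Time = 1 ÷ (16/55) = 55/16 days.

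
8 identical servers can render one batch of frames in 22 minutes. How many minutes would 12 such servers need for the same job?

Total work is 8·22 = 176 server-minutes.
With 12 servers: 176/12 = 44/3 minutes.

44/3 minutes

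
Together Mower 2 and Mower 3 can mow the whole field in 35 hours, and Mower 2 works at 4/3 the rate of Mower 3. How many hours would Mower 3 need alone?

Let Mower 3's rate be r; then Mower 2's rate is (4/3)r, so together (4/3 + 1)r = (7/3)r = 1/35.
Thus r = 3/245 per hour.
Mower 3 alone: 245/3 hours; Mower 2 alone: 245/4 hours.

245/3 hours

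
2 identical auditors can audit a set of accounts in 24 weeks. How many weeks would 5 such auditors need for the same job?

Total work is 2·24 = 48 auditor-weeks.
With 5 auditors: 48/5 weeks.

48/5 weeks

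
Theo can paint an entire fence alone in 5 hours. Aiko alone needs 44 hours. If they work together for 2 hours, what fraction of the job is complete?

49/110

Combined rate: 1/5 + 1/44 = (44 + 5)/220 = 49/220 per hour.
In 2 hours they complete 2·49/220 = 49/110 of the job.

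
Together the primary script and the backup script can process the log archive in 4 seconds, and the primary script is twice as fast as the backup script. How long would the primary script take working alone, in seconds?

Let the backup script's rate be r; then the primary script's rate is 2r, so together (2 + 1)r = 3r = 1/4.
Thus r = 1/12 per second.
The backup script alone: 12 seconds; the primary script alone: 6 seconds.

6 seconds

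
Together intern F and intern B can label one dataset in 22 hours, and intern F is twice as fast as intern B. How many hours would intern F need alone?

33 hours

Let intern B's rate be r; then intern F's rate is 2r, so together (2 + 1)r = 3r = 1/22.
Thus r = 1/66 per hour.
Intern B alone: 66 hours; intern F alone: 33 hours.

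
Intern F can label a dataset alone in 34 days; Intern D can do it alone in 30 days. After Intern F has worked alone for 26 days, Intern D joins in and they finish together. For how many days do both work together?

15/4 days

In 26 days Intern F does 26/34 = 13/17 of the job, leaving 4/17.
Intern F and Intern D together work at 16/255 per day, so finishing takes 4/17 ÷ 16/255 = 15/4 days.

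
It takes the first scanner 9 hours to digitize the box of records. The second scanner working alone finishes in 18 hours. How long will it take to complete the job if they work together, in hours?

6 hours

Combined rate: 1/9 + 1/18 = (2 + 1)/18 = 3/18 = 1/6 per hour.
Time = 1 ÷ (1/6) = 6 hours.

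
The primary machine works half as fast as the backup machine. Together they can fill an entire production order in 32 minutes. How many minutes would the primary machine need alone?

Let the backup machine's rate be r; then the primary machine's rate is (1/2)r, so together (1/2 + 1)r = (3/2)r = 1/32.
Thus r = 1/48 per minute.
The backup machine alone: 48 minutes; the primary machine alone: 96 minutes.

96 minutes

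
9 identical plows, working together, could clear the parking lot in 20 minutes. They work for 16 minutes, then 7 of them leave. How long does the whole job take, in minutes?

One plow does 1/180 of the job per minute.
After 16 minutes with 9 plows, 4/5 is done (1/5 left).
With 2 plows the rate is 2/180 = 1/90, so the rest takes 1/5 ÷ 1/90 = 18 minutes.
Total = 16 + 18 = 34 minutes.

34 minutes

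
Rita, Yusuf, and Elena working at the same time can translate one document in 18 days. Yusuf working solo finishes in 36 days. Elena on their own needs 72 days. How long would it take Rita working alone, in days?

72 days

Combined rate is 1/18 per day.
Known contribution: 1/36 + 1/72 = (2 + 1)/72 = 3/72 = 1/24 per day.
So Rita's rate is 1/18 − 1/24 = 1/72, meaning 72 days alone.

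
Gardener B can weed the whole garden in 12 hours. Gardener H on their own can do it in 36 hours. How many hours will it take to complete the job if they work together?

9 hours

Combined rate: 1/12 + 1/36 = (3 + 1)/36 = 4/36 = 1/9 per hour.
Time = 1 ÷ (1/9) = 9 hours.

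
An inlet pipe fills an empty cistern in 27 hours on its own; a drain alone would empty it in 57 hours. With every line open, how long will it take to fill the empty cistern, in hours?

513/10 hours

Net rate = 1/27 − 1/57 = (19 − 9)/513 = 10/513 per hour.
Filling time = 1 ÷ (10/513) = 513/10 hours.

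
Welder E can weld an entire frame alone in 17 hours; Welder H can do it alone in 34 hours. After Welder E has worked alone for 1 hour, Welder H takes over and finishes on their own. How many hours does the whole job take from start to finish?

In 1 hour Welder E does 1/17 of the job, leaving 16/17.
Welder H works at 1/34 per hour, so finishing takes 16/17 ÷ 1/34 = 32 hours.
Total time = 1 + 32 = 33 hours.

33 hours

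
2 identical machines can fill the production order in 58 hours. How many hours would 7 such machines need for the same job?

116/7 hours

Total work is 2·58 = 116 machine-hours.
With 7 machines: 116/7 hours.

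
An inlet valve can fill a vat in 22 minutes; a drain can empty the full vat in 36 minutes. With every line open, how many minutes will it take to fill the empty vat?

396/7 minutes

Net rate = 1/22 − 1/36 = (18 − 11)/396 = 7/396 per minute.
Filling time = 1 ÷ (7/396) = 396/7 minutes.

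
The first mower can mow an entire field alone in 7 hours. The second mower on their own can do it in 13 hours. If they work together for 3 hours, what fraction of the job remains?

31/91

Combined rate: 1/7 + 1/13 = (13 + 7)/91 = 20/91 per hour.
In 3 hours they complete 3·20/91 = 60/91 of the job.
So 31/91 remains.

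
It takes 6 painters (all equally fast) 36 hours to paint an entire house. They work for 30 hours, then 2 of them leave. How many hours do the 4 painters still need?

One painter does 1/216 of the job per hour.
After 30 hours with 6 painters, 5/6 is done (1/6 left).
With 4 painters the rate is 4/216 = 1/54, so the rest takes 1/6 ÷ 1/54 = 9 hours.

9 hours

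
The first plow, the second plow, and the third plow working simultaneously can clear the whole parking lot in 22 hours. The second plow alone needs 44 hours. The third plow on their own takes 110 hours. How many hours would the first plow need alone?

220/3 hours

Combined rate is 1/22 per hour.
Known contribution: 1/44 + 1/110 = (5 + 2)/220 = 7/220 per hour.
So the first plow's rate is 1/22 − 7/220 = 3/220, meaning 220/3 hours alone.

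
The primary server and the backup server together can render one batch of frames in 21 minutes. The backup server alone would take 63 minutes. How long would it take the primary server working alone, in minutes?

63/2 minutes

Combined rate is 1/21 per minute.
Known contribution: 1/63 per minute.
So the primary server's rate is 1/21 − 1/63 = 2/63, meaning 63/2 minutes alone.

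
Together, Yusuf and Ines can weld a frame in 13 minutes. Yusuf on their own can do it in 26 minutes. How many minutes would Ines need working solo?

26 minutes

Combined rate is 1/13 per minute.
Known contribution: 1/26 per minute.
So Ines's rate is 1/13 − 1/26 = 1/26, meaning 26 minutes alone.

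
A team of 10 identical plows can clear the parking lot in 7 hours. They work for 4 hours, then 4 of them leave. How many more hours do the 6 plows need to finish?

One plow does 1/70 of the job per hour.
After 4 hours with 10 plows, 4/7 is done (3/7 left).
With 6 plows the rate is 6/70 = 3/35, so the rest takes 3/7 ÷ 3/35 = 5 hours.

5 hours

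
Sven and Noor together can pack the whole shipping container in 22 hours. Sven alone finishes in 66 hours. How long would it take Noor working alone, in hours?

33 hours

Combined rate is 1/22 per hour.
Known contribution: 1/66 per hour.
So Noor's rate is 1/22 − 1/66 = 1/33, meaning 33 hours alone.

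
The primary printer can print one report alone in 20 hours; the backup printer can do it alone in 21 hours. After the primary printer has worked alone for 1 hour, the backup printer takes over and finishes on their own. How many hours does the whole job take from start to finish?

419/20 hours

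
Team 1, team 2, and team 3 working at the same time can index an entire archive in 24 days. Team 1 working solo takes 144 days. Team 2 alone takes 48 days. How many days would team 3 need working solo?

Combined rate is 1/24 per day.
Known contribution: 1/144 + 1/48 = (1 + 3)/144 = 4/144 = 1/36 per day.
So team 3's rate is 1/24 − 1/36 = 1/72, meaning 72 days alone.

72 days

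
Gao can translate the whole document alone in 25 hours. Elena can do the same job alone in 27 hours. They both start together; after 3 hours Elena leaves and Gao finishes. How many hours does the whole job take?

200/9 hours

In the first 3 hours the combined rate is 52/675, so 52/225 of the job is done, leaving 173/225.
After Elena leaves the rate is 1/25 per hour; the remaining 173/225 takes 173/9 hours.
Total = 3 + 173/9 = 200/9 hours.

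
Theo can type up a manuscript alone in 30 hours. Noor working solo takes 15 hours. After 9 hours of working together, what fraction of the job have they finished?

9/10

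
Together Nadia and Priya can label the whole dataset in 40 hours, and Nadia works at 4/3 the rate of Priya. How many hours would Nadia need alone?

70 hours

Let Priya's rate be r; then Nadia's rate is (4/3)r, so together (4/3 + 1)r = (7/3)r = 1/40.
Thus r = 3/280 per hour.
Priya alone: 280/3 hours; Nadia alone: 70 hours.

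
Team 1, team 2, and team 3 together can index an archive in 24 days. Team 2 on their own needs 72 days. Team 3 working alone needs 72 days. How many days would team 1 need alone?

Combined rate is 1/24 per day.
Known contribution: 1/72 + 1/72 = (1 + 1)/72 = 2/72 = 1/36 per day.
So team 1's rate is 1/24 − 1/36 = 1/72, meaning 72 days alone.

72 days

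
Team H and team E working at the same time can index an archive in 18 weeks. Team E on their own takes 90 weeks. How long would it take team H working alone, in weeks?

Combined rate is 1/18 per week.
Known contribution: 1/90 per week.
So team H's rate is 1/18 − 1/90 = 2/45, meaning 45/2 weeks alone.

45/2 weeks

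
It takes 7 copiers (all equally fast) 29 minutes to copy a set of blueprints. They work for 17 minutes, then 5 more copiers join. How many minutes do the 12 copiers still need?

7 minutes

One copier does 1/203 of the job per minute.
After 17 minutes with 7 copiers, 17/29 is done (12/29 left).
With 12 copiers the rate is 12/203, so the rest takes 12/29 ÷ 12/203 = 7 minutes.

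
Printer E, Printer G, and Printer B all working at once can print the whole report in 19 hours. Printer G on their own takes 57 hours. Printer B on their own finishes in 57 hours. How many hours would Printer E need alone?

57 hours

Combined rate is 1/19 per hour.
Known contribution: 1/57 + 1/57 = (1 + 1)/57 = 2/57 per hour.
So Printer E's rate is 1/19 − 2/57 = 1/57, meaning 57 hours alone.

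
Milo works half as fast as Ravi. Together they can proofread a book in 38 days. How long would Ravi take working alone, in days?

57 days

Let Ravi's rate be r; then Milo's rate is (1/2)r, so together (1/2 + 1)r = (3/2)r = 1/38.
Thus r = 1/57 per day.
Ravi alone: 57 days; Milo alone: 114 days.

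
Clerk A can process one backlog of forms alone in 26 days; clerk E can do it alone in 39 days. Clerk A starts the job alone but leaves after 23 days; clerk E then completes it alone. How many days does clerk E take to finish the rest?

In 23 days clerk A does 23/26 of the job, leaving 3/26.
Clerk E works at 1/39 per day, so finishing takes 3/26 ÷ 1/39 = 9/2 days.

9/2 days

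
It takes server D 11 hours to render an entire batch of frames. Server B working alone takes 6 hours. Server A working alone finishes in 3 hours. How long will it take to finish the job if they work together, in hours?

22/13 hours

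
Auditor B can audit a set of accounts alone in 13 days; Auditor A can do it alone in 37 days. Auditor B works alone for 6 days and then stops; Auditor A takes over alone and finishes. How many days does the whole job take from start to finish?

337/13 days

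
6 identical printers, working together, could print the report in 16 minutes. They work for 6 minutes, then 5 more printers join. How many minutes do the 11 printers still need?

One printer does 1/96 of the job per minute.
After 6 minutes with 6 printers, 3/8 is done (5/8 left).
With 11 printers the rate is 11/96, so the rest takes 5/8 ÷ 11/96 = 60/11 minutes.

60/11 minutes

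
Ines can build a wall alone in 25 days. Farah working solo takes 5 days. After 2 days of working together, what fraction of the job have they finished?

Combined rate: 1/25 + 1/5 = (1 + 5)/25 = 6/25 per day.
In 2 days they complete 2·6/25 = 12/25 of the job.

12/25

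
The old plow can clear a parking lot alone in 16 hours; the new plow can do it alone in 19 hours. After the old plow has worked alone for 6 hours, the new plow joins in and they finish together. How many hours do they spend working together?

38/7 hours

In 6 hours the old plow does 6/16 = 3/8 of the job, leaving 5/8.
The old plow and the new plow together work at 35/304 per hour, so finishing takes 5/8 ÷ 35/304 = 38/7 hours.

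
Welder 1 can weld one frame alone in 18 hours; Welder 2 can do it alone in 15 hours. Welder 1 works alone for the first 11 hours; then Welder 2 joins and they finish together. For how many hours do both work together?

35/11 hours

In 11 hours Welder 1 does 11/18 of the job, leaving 7/18.
Welder 1 and Welder 2 together work at 11/90 per hour, so finishing takes 7/18 ÷ 11/90 = 35/11 hours.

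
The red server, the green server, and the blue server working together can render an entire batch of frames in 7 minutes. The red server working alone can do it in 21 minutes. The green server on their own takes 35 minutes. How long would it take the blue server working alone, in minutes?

15 minutes

Combined rate is 1/7 per minute.
Known contribution: 1/21 + 1/35 = (5 + 3)/105 = 8/105 per minute.
So the blue server's rate is 1/7 − 8/105 = 1/15, meaning 15 minutes alone.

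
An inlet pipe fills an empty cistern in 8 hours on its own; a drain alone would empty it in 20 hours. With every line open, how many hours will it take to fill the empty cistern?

40/3 hours

Net rate = 1/8 − 1/20 = (5 − 2)/40 = 3/40 per hour.
Filling time = 1 ÷ (3/40) = 40/3 hours.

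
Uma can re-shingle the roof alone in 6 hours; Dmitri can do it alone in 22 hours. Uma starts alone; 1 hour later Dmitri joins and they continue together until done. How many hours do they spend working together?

In 1 hour Uma does 1/6 of the job, leaving 5/6.
Uma and Dmitri together work at 7/33 per hour, so finishing takes 5/6 ÷ 7/33 = 55/14 hours.

55/14 hours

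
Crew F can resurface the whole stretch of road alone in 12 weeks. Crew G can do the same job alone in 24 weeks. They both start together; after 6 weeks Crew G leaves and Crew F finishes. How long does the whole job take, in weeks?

In the first 6 weeks the combined rate is 1/8, so 3/4 of the job is done, leaving 1/4.
After Crew G leaves the rate is 1/12 per week; the remaining 1/4 takes 3 weeks.
Total = 6 + 3 = 9 weeks.

9 weeks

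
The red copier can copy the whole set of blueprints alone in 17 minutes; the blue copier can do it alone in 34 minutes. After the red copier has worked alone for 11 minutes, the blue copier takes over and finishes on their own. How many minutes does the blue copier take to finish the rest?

In 11 minutes the red copier does 11/17 of the job, leaving 6/17.
The blue copier works at 1/34 per minute, so finishing takes 6/17 ÷ 1/34 = 12 minutes.

12 minutes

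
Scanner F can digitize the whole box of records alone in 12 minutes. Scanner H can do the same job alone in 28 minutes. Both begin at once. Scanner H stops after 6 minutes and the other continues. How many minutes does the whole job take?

66/7 minutes

In the first 6 minutes the combined rate is 5/42, so 5/7 of the job is done, leaving 2/7.
After scanner H leaves the rate is 1/12 per minute; the remaining 2/7 takes 24/7 minutes.
Total = 6 + 24/7 = 66/7 minutes.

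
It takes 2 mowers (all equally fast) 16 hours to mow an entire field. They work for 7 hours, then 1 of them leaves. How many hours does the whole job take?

One mower does 1/32 of the job per hour.
After 7 hours with 2 mowers, 7/16 is done (9/16 left).
With 1 mower the rate is 1/32, so the rest takes 9/16 ÷ 1/32 = 18 hours.
Total = 7 + 18 = 25 hours.

25 hours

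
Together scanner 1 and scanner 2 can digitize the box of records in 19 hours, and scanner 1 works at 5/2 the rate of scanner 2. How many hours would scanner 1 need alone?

Let scanner 2's rate be r; then scanner 1's rate is (5/2)r, so together (5/2 + 1)r = (7/2)r = 1/19.
Thus r = 2/133 per hour.
Scanner 2 alone: 133/2 hours; scanner 1 alone: 133/5 hours.

133/5 hours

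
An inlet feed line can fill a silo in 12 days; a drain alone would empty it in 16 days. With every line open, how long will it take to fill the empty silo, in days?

48 days

Net rate = 1/12 − 1/16 = (4 − 3)/48 = 1/48 per day.
Filling time = 1 ÷ (1/48) = 48 days.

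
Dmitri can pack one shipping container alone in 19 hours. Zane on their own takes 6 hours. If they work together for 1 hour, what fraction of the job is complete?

Combined rate: 1/19 + 1/6 = (6 + 19)/114 = 25/114 per hour.
In 1 hour they complete 1·25/114 = 25/114 of the job.

25/114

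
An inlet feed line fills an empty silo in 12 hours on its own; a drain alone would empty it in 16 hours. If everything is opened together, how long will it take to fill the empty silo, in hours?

Net rate = 1/12 − 1/16 = (4 − 3)/48 = 1/48 per hour.
Filling time = 1 ÷ (1/48) = 48 hours.

48 hours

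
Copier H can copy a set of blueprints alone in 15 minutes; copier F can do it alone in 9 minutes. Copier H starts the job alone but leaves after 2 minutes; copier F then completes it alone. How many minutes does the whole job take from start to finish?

49/5 minutes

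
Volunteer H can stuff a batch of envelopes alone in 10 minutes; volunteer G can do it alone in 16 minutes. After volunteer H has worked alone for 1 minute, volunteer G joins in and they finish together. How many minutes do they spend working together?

In 1 minute volunteer H does 1/10 of the job, leaving 9/10.
Volunteer H and volunteer G together work at 13/80 per minute, so finishing takes 9/10 ÷ 13/80 = 72/13 minutes.

72/13 minutes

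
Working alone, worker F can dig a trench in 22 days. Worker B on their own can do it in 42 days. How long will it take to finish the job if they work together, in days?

With two workers the combined time is the product over the sum: 22·42/(22+42) = 924/64 = 231/16 days.

231/16 days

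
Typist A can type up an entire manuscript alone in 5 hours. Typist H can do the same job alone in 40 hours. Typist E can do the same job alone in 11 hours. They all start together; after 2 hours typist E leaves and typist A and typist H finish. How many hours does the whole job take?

40/11 hours

In the first 2 hours the combined rate is 139/440, so 139/220 of the job is done, leaving 81/220.
After typist E leaves the rate is 9/40 per hour; the remaining 81/220 takes 18/11 hours.
Total = 2 + 18/11 = 40/11 hours.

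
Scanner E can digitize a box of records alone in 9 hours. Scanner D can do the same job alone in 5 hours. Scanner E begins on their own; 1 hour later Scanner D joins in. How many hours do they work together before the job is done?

In the first 1 hour Scanner E alone does 1/9 of the job, leaving 8/9.
Once everyone is working, combined rate: 1/9 + 1/5 = (5 + 9)/45 = 14/45 per hour.
Remaining 8/9 at 14/45 per hour takes 20/7 hours.

20/7 hours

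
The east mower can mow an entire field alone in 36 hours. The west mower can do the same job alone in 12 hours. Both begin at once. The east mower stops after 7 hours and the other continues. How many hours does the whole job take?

29/3 hours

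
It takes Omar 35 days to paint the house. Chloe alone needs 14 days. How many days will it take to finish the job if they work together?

10 days

Combined rate: 1/35 + 1/14 = (2 + 5)/70 = 7/70 = 1/10 per day.
Time = 1 ÷ (1/10) = 10 days.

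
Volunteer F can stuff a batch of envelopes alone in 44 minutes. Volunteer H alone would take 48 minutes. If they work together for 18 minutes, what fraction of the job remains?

19/88

Combined rate: 1/44 + 1/48 = (12 + 11)/528 = 23/528 per minute.
In 18 minutes they complete 18·23/528 = 69/88 of the job.
So 19/88 remains.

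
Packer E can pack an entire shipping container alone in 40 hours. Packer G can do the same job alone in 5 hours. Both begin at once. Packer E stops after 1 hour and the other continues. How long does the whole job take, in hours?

39/8 hours

In the first 1 hour the combined rate is 9/40, so 9/40 of the job is done, leaving 31/40.
After packer E leaves the rate is 1/5 per hour; the remaining 31/40 takes 31/8 hours.
Total = 1 + 31/8 = 39/8 hours.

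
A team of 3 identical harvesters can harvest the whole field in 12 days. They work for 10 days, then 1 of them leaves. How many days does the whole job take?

13 days

One harvester does 1/36 of the job per day.
After 10 days with 3 harvesters, 5/6 is done (1/6 left).
With 2 harvesters the rate is 2/36 = 1/18, so the rest takes 1/6 ÷ 1/18 = 3 days.
Total = 10 + 3 = 13 days.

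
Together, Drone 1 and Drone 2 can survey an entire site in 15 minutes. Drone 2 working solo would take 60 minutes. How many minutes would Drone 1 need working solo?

20 minutes

Combined rate is 1/15 per minute.
Known contribution: 1/60 per minute.
So Drone 1's rate is 1/15 − 1/60 = 1/20, meaning 20 minutes alone.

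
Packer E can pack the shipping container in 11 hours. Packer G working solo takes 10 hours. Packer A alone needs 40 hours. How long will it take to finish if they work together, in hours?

88/19 hours

Combined rate: 1/11 + 1/10 + 1/40 = (40 + 44 + 11)/440 = 95/440 = 19/88 per hour.
Time = 1 ÷ (19/88) = 88/19 hours.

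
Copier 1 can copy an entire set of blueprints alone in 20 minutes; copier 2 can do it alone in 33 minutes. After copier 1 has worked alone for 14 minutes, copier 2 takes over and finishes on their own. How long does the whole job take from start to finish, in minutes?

239/10 minutes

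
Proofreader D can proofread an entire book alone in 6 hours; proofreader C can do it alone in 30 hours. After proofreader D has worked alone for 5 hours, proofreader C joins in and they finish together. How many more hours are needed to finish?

5/6 hours

In 5 hours proofreader D does 5/6 of the job, leaving 1/6.
Proofreader D and proofreader C together work at 1/5 per hour, so finishing takes 1/6 ÷ 1/5 = 5/6 hours.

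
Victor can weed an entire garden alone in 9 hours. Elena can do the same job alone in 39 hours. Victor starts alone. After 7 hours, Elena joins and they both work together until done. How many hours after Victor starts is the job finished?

In the first 7 hours Victor alone does 7/9 of the job, leaving 2/9.
Once everyone is working, combined rate: 1/9 + 1/39 = (13 + 3)/117 = 16/117 per hour.
Remaining 2/9 at 16/117 per hour takes 13/8 hours.
Total from the start = 7 + 13/8 = 69/8 hours.

69/8 hours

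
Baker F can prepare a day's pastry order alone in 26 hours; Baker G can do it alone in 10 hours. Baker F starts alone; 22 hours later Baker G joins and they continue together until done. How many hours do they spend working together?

In 22 hours Baker F does 22/26 = 11/13 of the job, leaving 2/13.
Baker F and Baker G together work at 9/65 per hour, so finishing takes 2/13 ÷ 9/65 = 10/9 hours.

10/9 hours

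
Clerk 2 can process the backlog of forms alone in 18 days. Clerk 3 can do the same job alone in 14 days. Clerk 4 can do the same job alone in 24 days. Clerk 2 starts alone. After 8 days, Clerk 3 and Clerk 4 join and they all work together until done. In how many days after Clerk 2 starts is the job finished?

192/17 days

In the first 8 days Clerk 2 alone does 8/18 = 4/9 of the job, leaving 5/9.
Once everyone is working, combined rate: 1/18 + 1/14 + 1/24 = (28 + 36 + 21)/504 = 85/504 per day.
Remaining 5/9 at 85/504 per day takes 56/17 days.
Total from the start = 8 + 56/17 = 192/17 days.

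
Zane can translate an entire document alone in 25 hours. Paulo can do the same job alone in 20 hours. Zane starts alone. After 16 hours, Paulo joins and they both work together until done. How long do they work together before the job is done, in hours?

In the first 16 hours Zane alone does 16/25 of the job, leaving 9/25.
Once everyone is working, combined rate: 1/25 + 1/20 = (4 + 5)/100 = 9/100 per hour.
Remaining 9/25 at 9/100 per hour takes 4 hours.

4 hours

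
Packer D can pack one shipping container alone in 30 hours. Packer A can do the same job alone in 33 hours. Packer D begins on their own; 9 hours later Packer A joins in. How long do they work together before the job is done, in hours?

In the first 9 hours Packer D alone does 9/30 = 3/10 of the job, leaving 7/10.
Once everyone is working, combined rate: 1/30 + 1/33 = (11 + 10)/330 = 21/330 = 7/110 per hour.
Remaining 7/10 at 7/110 per hour takes 11 hours.

11 hours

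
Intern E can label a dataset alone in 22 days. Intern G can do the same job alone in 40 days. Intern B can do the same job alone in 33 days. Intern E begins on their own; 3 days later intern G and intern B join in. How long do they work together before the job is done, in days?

In the first 3 days intern E alone does 3/22 of the job, leaving 19/22.
Once everyone is working, combined rate: 1/22 + 1/40 + 1/33 = (60 + 33 + 40)/1320 = 133/1320 per day.
Remaining 19/22 at 133/1320 per day takes 60/7 days.

60/7 days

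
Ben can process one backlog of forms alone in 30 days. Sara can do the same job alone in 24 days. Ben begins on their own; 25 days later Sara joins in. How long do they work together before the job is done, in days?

20/9 days

In the first 25 days Ben alone does 25/30 = 5/6 of the job, leaving 1/6.
Once everyone is working, combined rate: 1/30 + 1/24 = (4 + 5)/120 = 9/120 = 3/40 per day.
Remaining 1/6 at 3/40 per day takes 20/9 days.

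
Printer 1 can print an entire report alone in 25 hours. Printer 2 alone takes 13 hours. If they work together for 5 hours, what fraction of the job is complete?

38/65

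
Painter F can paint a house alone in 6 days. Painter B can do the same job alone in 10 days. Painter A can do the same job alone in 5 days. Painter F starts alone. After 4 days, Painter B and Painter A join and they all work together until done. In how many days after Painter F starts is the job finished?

33/7 days

In the first 4 days Painter F alone does 4/6 = 2/3 of the job, leaving 1/3.
Once everyone is working, combined rate: 1/6 + 1/10 + 1/5 = (5 + 3 + 6)/30 = 14/30 = 7/15 per day.
Remaining 1/3 at 7/15 per day takes 5/7 days.
Total from the start = 4 + 5/7 = 33/7 days.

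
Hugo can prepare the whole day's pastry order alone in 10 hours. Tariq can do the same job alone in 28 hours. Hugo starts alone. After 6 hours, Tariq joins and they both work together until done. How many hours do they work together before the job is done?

In the first 6 hours Hugo alone does 6/10 = 3/5 of the job, leaving 2/5.
Once everyone is working, combined rate: 1/10 + 1/28 = (14 + 5)/140 = 19/140 per hour.
Remaining 2/5 at 19/140 per hour takes 56/19 hours.

56/19 hours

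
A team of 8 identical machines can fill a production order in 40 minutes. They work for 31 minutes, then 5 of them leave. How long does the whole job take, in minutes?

One machine does 1/320 of the job per minute.
After 31 minutes with 8 machines, 31/40 is done (9/40 left).
With 3 machines the rate is 3/320, so the rest takes 9/40 ÷ 3/320 = 24 minutes.
Total = 31 + 24 = 55 minutes.

55 minutes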